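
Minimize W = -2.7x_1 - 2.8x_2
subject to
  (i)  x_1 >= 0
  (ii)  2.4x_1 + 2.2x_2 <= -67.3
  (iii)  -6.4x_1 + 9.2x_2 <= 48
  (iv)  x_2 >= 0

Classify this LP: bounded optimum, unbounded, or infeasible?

The boundaries x_1 = 0 and 2.4x_1 + 2.2x_2 = -67.3 meet at (0, -673/22), but that point violates x_2 ≥ 0. Every candidate vertex is excluded by some other constraint, so the feasible region is empty.

infeasible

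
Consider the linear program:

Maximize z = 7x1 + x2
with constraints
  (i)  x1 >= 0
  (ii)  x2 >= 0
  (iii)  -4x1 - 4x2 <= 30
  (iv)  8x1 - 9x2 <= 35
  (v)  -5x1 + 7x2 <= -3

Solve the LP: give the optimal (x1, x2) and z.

x1 = 218/11, x2 = 151/11, maximum z = 1677/11

Feasible corners and z = 7x1 + x2:
  (35/8, 0) → z = 245/8
  (3/5, 0) → z = 21/5
  (218/11, 151/11) → z = 1677/11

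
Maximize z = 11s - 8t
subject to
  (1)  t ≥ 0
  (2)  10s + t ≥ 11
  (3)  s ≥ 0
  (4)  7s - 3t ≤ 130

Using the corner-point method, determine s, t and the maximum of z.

s = 130/7, t = 0, maximum z = 1430/7

Vertices and z = 11s - 8t:
  (11/10, 0) → z = 121/10
  (130/7, 0) → z = 1430/7
  (0, 11) → z = -88
The feasible region is unbounded (it extends along (0, 1), (3, 7)), but z strictly decreases along every unbounded feasible direction, so there is no improving ray and the maximum is attained at a vertex.

The optimum lies where t = 0 and 7s - 3t = 130.
Solving simultaneously gives s = 130/7, t = 0.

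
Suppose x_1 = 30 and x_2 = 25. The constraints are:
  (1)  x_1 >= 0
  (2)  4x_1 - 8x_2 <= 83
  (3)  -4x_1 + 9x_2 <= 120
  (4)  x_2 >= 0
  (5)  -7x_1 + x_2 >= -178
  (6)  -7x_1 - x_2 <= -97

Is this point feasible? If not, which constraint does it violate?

not feasible — violates (5)

Constraint (5): -7x_1 + x_2 = -185, which is not ≥ -178. All other constraints are satisfied.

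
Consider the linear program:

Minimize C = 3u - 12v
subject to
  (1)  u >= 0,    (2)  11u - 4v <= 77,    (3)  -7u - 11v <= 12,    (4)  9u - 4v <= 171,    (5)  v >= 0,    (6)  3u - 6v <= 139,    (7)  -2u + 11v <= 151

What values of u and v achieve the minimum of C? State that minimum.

u = 0, v = 151/11, minimum C = -1812/11

Corner points and C = 3u - 12v:
  (0, 0) → C = 0
  (0, 151/11) → C = -1812/11
  (7, 0) → C = 21
  (1451/113, 1815/113) → C = -17427/113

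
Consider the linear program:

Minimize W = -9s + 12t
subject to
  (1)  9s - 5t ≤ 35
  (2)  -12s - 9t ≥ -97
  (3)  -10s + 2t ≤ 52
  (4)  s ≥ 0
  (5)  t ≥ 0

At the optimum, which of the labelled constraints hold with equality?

(1) and (5)

Vertices and W = -9s + 12t:
  (800/141, 151/47) → W = -588/47
  (35/9, 0) → W = -35
  (0, 97/9) → W = 388/3
  (0, 0) → W = 0

The minimum is at (35/9, 0). Substituting into each constraint, equality holds for (1) and (5); the remaining constraints have slack.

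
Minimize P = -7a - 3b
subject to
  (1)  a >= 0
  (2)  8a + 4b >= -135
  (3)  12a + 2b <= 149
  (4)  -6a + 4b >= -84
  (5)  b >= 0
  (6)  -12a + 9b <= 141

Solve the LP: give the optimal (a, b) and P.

a = 353/44, b = 290/11, minimum P = -541/4

The optimum lies where 12a + 2b = 149 and -12a + 9b = 141.
Solving simultaneously gives a = 353/44, b = 290/11.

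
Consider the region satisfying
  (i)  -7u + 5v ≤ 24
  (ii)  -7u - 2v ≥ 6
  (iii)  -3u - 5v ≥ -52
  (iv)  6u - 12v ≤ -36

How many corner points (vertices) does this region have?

3

Pairwise boundary intersections that survive every other constraint:
  (-78/49, 18/7)
  (-2, 2)
  (-3/2, 9/4)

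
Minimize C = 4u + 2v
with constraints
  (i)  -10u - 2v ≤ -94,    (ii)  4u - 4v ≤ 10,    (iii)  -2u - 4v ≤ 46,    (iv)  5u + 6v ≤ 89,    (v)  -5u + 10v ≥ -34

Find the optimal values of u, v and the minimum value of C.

Corner points and C = 4u + 2v:
  (33/4, 23/4) → C = 89/2
  (193/25, 42/5) → C = 1192/25
  (104/11, 153/22) → C = 569/11

The binding constraints are -10u - 2v = -94 and 4u - 4v = 10.
Solving simultaneously gives u = 33/4, v = 23/4.

u = 33/4, v = 23/4, minimum C = 89/2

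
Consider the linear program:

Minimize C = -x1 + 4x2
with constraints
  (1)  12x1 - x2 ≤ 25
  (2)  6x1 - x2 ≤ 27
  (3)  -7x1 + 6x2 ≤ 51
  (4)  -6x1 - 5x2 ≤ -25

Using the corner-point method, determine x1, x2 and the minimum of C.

x1 = 25/11, x2 = 25/11, minimum C = 75/11

Vertices and C = -x1 + 4x2:
  (201/65, 787/65) → C = 2947/65
  (25/11, 25/11) → C = 75/11
  (-105/71, 481/71) → C = 2029/71

The binding constraints are 12x1 - x2 = 25 and -6x1 - 5x2 = -25.
Solving simultaneously gives x1 = 25/11, x2 = 25/11.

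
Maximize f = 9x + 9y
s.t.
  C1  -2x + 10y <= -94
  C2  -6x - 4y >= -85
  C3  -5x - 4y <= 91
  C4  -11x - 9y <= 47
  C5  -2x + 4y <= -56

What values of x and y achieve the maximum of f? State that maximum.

Extreme points and f = 9x + 9y:
  (613/34, -197/34) → f = 1872/17
  (46/3, -19/3) → f = 81
  (953/10, -1217/10) → f = -1188/5
  (158/31, -355/31) → f = -1773/31

The optimum lies where -2x + 10y = -94 and -6x - 4y = -85.
Solving simultaneously gives x = 613/34, y = -197/34.

x = 613/34, y = -197/34, maximum f = 1872/17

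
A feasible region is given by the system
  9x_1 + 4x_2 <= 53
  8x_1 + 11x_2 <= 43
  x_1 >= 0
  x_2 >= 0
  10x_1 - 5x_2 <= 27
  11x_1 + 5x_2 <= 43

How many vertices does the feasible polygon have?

Pairwise boundary intersections that survive every other constraint:
  (0, 43/11)
  (86/27, 43/27)
  (0, 0)
  (27/10, 0)
  (10/3, 19/15)

5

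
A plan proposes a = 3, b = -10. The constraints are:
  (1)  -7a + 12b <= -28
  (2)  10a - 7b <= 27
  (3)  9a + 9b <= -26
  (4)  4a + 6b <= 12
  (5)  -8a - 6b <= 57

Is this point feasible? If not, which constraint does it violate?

not feasible — violates (2)

Constraint (2): 10a - 7b = 100, which is not ≤ 27. All other constraints are satisfied.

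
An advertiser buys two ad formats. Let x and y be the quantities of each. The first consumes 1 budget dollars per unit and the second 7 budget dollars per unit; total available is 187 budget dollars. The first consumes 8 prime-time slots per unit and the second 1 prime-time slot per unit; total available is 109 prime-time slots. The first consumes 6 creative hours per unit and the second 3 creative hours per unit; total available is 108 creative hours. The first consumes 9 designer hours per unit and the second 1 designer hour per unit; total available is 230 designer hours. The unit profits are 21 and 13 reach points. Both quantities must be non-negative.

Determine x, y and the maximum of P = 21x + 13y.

x = 5, y = 26, maximum P = 443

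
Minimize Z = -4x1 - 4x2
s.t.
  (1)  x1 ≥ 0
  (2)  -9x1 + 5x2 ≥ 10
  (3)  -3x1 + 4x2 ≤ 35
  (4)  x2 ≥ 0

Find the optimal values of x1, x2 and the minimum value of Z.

Extreme points and Z = -4x1 - 4x2:
  (0, 2) → Z = -8
  (0, 35/4) → Z = -35
  (45/7, 95/7) → Z = -80

x1 = 45/7, x2 = 95/7, minimum Z = -80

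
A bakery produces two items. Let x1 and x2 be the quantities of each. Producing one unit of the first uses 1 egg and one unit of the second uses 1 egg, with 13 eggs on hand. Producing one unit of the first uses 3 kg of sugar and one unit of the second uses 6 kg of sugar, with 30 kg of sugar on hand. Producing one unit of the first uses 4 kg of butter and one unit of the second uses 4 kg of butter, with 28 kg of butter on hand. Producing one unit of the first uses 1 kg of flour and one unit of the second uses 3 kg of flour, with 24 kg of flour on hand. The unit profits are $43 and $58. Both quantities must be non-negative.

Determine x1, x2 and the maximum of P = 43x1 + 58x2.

x1 = 4, x2 = 3, maximum P = 346

Corner points and P = 43x1 + 58x2:
  (0, 0) → P = 0
  (0, 5) → P = 290
  (7, 0) → P = 301
  (4, 3) → P = 346

The binding constraints are 3x1 + 6x2 = 30 and 4x1 + 4x2 = 28.
Solving simultaneously gives x1 = 4, x2 = 3.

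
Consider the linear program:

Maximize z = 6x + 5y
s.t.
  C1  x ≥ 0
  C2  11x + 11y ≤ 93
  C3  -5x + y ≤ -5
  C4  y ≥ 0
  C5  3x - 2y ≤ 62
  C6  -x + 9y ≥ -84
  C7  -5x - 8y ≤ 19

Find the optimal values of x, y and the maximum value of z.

Vertices and z = 6x + 5y:
  (74/33, 205/33) → z = 1469/33
  (93/11, 0) → z = 558/11
  (1, 0) → z = 6

The binding constraints are 11x + 11y = 93 and y = 0.
Solving simultaneously gives x = 93/11, y = 0.

x = 93/11, y = 0, maximum z = 558/11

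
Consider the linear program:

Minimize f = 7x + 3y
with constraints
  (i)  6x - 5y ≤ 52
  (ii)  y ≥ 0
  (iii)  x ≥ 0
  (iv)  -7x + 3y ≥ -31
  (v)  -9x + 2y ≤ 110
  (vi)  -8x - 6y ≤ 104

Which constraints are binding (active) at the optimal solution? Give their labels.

(ii) and (iii)

Corner points and f = 7x + 3y:
  (0, 0) → f = 0
  (31/7, 0) → f = 31
  (0, 55) → f = 165
The feasible region is unbounded (it extends along (3, 7), (2, 9)), but f strictly increases along every unbounded feasible direction, so there is no improving ray and the minimum is attained at a vertex.

The minimum is at (0, 0). Substituting into each constraint, equality holds for (ii) and (iii); the remaining constraints have slack.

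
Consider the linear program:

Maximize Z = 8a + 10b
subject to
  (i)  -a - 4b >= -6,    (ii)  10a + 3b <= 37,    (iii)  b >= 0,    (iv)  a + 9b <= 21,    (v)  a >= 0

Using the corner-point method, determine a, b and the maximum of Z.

a = 130/37, b = 23/37, maximum Z = 1270/37

Vertices and Z = 8a + 10b:
  (130/37, 23/37) → Z = 1270/37
  (0, 3/2) → Z = 15
  (37/10, 0) → Z = 148/5
  (0, 0) → Z = 0

At the optimal vertex, -a - 4b = -6 and 10a + 3b = 37.
Solving simultaneously gives a = 130/37, b = 23/37.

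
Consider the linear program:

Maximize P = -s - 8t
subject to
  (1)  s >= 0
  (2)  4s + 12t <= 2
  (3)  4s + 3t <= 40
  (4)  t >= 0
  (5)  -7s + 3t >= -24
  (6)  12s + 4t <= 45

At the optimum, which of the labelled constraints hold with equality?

(1) and (4)

Feasible corners and P = -s - 8t:
  (0, 1/6) → P = -4/3
  (0, 0) → P = 0
  (1/2, 0) → P = -1/2

The maximum is at (0, 0). Substituting into each constraint, equality holds for (1) and (4); the remaining constraints have slack.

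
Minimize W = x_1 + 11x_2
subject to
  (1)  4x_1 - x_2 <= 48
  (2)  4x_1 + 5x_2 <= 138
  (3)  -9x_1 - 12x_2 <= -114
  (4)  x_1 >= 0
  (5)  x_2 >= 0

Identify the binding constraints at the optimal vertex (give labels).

(1) and (3)

Vertices and W = x_1 + 11x_2:
  (63/4, 15) → W = 723/4
  (230/19, 8/19) → W = 318/19
  (0, 138/5) → W = 1518/5
  (0, 19/2) → W = 209/2

The minimum is at (230/19, 8/19). Substituting into each constraint, equality holds for (1) and (3); the remaining constraints have slack.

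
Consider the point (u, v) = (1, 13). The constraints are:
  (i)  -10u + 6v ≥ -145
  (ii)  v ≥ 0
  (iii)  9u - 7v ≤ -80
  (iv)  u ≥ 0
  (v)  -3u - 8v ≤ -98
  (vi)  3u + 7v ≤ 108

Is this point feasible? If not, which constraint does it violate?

(i): 68 ≥ -145 ✓
(ii): 13 ≥ 0 ✓
(iii): -82 ≤ -80 ✓
(iv): 1 ≥ 0 ✓
(v): -107 ≤ -98 ✓
(vi): 94 ≤ 108 ✓

feasible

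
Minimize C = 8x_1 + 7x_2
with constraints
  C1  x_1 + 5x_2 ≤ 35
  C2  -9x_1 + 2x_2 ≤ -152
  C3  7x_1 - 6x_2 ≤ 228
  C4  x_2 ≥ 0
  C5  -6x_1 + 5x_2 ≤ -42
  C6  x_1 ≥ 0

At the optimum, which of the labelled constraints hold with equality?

C2 and C4

Corner points and C = 8x_1 + 7x_2:
  (830/47, 163/47) → C = 7781/47
  (1350/41, 17/41) → C = 10919/41
  (152/9, 0) → C = 1216/9
  (228/7, 0) → C = 1824/7

The minimum is at (152/9, 0). Substituting into each constraint, equality holds for C2 and C4; the remaining constraints have slack.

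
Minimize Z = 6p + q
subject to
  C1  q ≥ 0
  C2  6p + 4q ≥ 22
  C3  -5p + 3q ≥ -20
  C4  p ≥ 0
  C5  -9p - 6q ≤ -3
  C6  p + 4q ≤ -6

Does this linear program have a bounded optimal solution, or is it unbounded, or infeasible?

infeasible

The boundaries q = 0 and 6p + 4q = 22 meet at (11/3, 0), but that point violates p + 4q ≤ -6. Every candidate vertex is excluded by some other constraint, so the feasible region is empty.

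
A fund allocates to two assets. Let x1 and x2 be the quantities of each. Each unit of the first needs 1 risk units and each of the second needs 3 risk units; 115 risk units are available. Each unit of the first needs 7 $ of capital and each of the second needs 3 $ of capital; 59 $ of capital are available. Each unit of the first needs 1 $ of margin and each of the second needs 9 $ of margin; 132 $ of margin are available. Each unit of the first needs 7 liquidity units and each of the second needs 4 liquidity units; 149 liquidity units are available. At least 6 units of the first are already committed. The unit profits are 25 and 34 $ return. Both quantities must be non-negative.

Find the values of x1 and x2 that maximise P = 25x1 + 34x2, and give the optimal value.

Corner points and P = 25x1 + 34x2:
  (59/7, 0) → P = 1475/7
  (6, 0) → P = 150
  (6, 17/3) → P = 1028/3

At the optimal vertex, 7x1 + 3x2 = 59 and x1 = 6.
Solving simultaneously gives x1 = 6, x2 = 17/3.

x1 = 6, x2 = 17/3, maximum P = 1028/3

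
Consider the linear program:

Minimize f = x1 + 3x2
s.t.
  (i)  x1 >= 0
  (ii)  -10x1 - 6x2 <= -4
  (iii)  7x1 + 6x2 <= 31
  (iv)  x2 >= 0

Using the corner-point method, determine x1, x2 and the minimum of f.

Vertices and f = x1 + 3x2:
  (0, 2/3) → f = 2
  (0, 31/6) → f = 31/2
  (2/5, 0) → f = 2/5
  (31/7, 0) → f = 31/7

At the optimal vertex, -10x1 - 6x2 = -4 and x2 = 0.
Solving simultaneously gives x1 = 2/5, x2 = 0.

x1 = 2/5, x2 = 0, minimum f = 2/5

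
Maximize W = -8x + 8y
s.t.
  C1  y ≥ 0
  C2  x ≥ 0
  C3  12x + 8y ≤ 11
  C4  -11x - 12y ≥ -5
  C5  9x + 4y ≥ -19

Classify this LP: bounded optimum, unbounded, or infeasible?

bounded optimum

Vertices and W = -8x + 8y:
  (0, 0) → W = 0
  (5/11, 0) → W = -40/11
  (0, 5/12) → W = 10/3
The feasible region has finitely many vertices and no improving ray; the maximum is 10/3 at (0, 5/12).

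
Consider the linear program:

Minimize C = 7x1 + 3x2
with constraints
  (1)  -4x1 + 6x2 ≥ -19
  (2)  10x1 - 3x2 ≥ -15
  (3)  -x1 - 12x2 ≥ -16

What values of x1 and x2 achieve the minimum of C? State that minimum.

Extreme points and C = 7x1 + 3x2:
  (-49/16, -125/24) → C = -593/16
  (6, 5/6) → C = 89/2
  (-44/41, 175/123) → C = -133/41

x1 = -49/16, x2 = -125/24, minimum C = -593/16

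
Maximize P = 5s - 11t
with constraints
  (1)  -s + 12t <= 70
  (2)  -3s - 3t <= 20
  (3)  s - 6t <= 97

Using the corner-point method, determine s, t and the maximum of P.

The binding constraints are -s + 12t = 70 and s - 6t = 97.
Solving simultaneously gives s = 264, t = 167/6.

s = 264, t = 167/6, maximum P = 6083/6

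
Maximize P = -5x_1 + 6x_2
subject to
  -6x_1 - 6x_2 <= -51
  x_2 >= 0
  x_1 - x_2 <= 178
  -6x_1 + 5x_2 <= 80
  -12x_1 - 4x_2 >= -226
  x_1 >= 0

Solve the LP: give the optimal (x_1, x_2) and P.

x_1 = 135/14, x_2 = 193/7, maximum P = 1641/14

Vertices and P = -5x_1 + 6x_2:
  (17/2, 0) → P = -85/2
  (0, 17/2) → P = 51
  (113/6, 0) → P = -565/6
  (135/14, 193/7) → P = 1641/14
  (0, 16) → P = 96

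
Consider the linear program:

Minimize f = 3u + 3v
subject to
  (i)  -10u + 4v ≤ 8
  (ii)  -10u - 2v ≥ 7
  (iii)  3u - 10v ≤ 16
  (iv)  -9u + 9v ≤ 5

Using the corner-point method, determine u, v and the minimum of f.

u = -18/11, v = -23/11, minimum f = -123/11

At the optimal vertex, -10u + 4v = 8 and 3u - 10v = 16.
Solving simultaneously gives u = -18/11, v = -23/11.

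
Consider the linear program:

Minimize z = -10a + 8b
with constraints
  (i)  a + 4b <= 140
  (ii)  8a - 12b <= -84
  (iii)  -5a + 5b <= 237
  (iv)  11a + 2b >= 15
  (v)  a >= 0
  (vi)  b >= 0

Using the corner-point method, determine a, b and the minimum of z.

a = 336/11, b = 301/11, minimum z = -952/11

Corner points and z = -10a + 8b:
  (336/11, 301/11) → z = -952/11
  (0, 35) → z = 280
  (3/37, 261/37) → z = 2058/37
  (0, 15/2) → z = 60

The optimum lies where a + 4b = 140 and 8a - 12b = -84.
Solving simultaneously gives a = 336/11, b = 301/11.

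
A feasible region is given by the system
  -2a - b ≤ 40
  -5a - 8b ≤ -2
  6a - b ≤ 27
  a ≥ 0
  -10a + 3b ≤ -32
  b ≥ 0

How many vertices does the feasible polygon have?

3

Of the 15 pairwise boundary intersections, those satisfying every inequality are:
  (49/8, 39/4)
  (9/2, 0)
  (16/5, 0)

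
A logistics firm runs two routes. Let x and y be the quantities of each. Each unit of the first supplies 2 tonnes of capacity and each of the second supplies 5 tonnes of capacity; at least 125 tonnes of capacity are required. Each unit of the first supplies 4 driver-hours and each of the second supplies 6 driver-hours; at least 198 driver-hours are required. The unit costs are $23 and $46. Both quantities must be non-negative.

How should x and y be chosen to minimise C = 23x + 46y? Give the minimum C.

x = 30, y = 13, minimum C = 1288

Corner points and C = 23x + 46y:
  (0, 33) → C = 1518
  (125/2, 0) → C = 2875/2
  (30, 13) → C = 1288
The feasible region is unbounded (it extends along (0, 1), (1, 0)), but C strictly increases along every unbounded feasible direction, so there is no improving ray and the minimum is attained at a vertex.

At the optimal vertex, 2x + 5y = 125 and 4x + 6y = 198.
Solving simultaneously gives x = 30, y = 13.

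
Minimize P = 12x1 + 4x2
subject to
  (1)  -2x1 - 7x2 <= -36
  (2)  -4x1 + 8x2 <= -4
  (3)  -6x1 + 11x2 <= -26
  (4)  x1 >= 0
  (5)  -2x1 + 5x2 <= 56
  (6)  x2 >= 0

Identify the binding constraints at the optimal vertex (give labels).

(1) and (3)

Extreme points and P = 12x1 + 4x2:
  (289/32, 41/16) → P = 949/8
  (18, 0) → P = 216
  (41, 20) → P = 572
  (117, 58) → P = 1636
The feasible region is unbounded (it extends along (1, 0), (5, 2)), but P strictly increases along every unbounded feasible direction, so there is no improving ray and the minimum is attained at a vertex.

The minimum is at (289/32, 41/16). Substituting into each constraint, equality holds for (1) and (3); the remaining constraints have slack.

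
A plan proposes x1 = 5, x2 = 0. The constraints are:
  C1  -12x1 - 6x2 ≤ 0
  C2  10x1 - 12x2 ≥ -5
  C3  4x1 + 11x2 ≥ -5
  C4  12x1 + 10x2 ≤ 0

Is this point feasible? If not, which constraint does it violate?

Constraint C4: 12x1 + 10x2 = 60, which is not ≤ 0. All other constraints are satisfied.

not feasible — violates C4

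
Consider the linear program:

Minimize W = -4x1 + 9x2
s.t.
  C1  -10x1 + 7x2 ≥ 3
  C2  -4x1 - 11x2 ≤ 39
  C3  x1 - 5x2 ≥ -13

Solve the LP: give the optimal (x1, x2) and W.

Feasible corners and W = -4x1 + 9x2:
  (-51/23, -63/23) → W = -363/23
  (76/43, 127/43) → W = 839/43
  (-338/31, 13/31) → W = 1469/31

The binding constraints are -10x1 + 7x2 = 3 and -4x1 - 11x2 = 39.
Solving simultaneously gives x1 = -51/23, x2 = -63/23.

x1 = -51/23, x2 = -63/23, minimum W = -363/23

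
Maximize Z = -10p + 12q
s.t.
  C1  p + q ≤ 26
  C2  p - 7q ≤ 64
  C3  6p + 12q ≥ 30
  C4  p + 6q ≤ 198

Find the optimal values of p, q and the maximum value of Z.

p = -183/2, q = 193/4, maximum Z = 1494

Corner points and Z = -10p + 12q:
  (123/4, -19/4) → Z = -729/2
  (-42/5, 172/5) → Z = 2484/5
  (163/9, -59/9) → Z = -2338/9
  (-183/2, 193/4) → Z = 1494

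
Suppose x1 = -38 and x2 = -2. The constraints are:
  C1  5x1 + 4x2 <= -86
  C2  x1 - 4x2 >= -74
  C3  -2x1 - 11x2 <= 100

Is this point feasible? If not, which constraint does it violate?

feasible

C1: -198 ≤ -86 ✓
C2: -30 ≥ -74 ✓
C3: 98 ≤ 100 ✓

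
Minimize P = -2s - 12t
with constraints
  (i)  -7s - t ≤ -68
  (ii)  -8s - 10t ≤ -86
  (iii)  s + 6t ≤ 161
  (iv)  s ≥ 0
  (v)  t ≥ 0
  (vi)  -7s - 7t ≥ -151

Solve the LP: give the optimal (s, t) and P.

Vertices and P = -2s - 12t:
  (297/31, 29/31) → P = -942/31
  (325/42, 83/6) → P = -3811/21
  (43/4, 0) → P = -43/2
  (151/7, 0) → P = -302/7

s = 325/42, t = 83/6, minimum P = -3811/21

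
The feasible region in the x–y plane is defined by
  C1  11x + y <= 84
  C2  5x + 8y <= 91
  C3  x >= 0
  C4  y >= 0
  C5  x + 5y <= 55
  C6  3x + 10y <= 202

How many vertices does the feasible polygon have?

The feasible vertices (each the meet of two boundaries and inside every other half-plane) are:
  (7, 7)
  (84/11, 0)
  (15/17, 184/17)
  (0, 0)
  (0, 11)

5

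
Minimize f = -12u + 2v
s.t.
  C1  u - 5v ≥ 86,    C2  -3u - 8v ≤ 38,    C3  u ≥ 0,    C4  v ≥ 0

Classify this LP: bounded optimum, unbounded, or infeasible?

unbounded

From the feasible point (86, 0), moving in the direction (5, 1) keeps every constraint satisfied while f decreases without bound.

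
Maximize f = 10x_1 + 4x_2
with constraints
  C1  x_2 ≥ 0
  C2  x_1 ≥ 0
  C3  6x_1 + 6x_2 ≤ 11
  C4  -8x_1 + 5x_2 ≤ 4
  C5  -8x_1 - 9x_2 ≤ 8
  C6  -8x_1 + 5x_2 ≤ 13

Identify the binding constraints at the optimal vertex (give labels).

C1 and C3

Feasible corners and f = 10x_1 + 4x_2:
  (0, 0) → f = 0
  (11/6, 0) → f = 55/3
  (0, 4/5) → f = 16/5
  (31/78, 56/39) → f = 379/39

The maximum is at (11/6, 0). Substituting into each constraint, equality holds for C1 and C3; the remaining constraints have slack.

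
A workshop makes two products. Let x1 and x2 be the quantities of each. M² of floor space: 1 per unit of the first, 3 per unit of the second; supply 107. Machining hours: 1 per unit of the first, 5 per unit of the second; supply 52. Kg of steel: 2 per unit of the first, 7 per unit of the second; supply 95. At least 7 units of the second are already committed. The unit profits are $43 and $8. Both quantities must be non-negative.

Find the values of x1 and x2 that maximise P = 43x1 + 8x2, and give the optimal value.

Vertices and P = 43x1 + 8x2:
  (0, 52/5) → P = 416/5
  (0, 7) → P = 56
  (17, 7) → P = 787

The binding constraints are x1 + 5x2 = 52 and x2 = 7.
Solving simultaneously gives x1 = 17, x2 = 7.

x1 = 17, x2 = 7, maximum P = 787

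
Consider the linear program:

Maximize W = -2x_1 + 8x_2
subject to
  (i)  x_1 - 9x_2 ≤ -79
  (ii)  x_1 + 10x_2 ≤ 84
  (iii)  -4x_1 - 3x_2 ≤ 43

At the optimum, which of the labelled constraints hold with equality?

Corner points and W = -2x_1 + 8x_2:
  (-34/19, 163/19) → W = 1372/19
  (-16, 7) → W = 88
  (-682/37, 379/37) → W = 4396/37

The maximum is at (-682/37, 379/37). Substituting into each constraint, equality holds for (ii) and (iii); the remaining constraints have slack.

(ii) and (iii)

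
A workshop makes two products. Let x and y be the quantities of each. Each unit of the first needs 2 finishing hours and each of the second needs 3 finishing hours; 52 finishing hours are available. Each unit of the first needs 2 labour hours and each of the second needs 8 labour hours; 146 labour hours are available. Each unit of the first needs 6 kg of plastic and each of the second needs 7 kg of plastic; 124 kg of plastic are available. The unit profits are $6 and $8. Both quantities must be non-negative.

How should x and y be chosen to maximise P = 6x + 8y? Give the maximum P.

Feasible corners and P = 6x + 8y:
  (0, 0) → P = 0
  (0, 52/3) → P = 416/3
  (62/3, 0) → P = 124
  (2, 16) → P = 140

The optimum lies where 2x + 3y = 52 and 6x + 7y = 124.
Solving simultaneously gives x = 2, y = 16.

x = 2, y = 16, maximum P = 140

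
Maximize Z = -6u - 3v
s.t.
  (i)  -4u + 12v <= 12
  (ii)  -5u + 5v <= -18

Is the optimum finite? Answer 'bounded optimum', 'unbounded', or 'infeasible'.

From the feasible point (69/10, 33/10), moving in the direction (-5, -5) keeps every constraint satisfied while Z increases without bound.

unbounded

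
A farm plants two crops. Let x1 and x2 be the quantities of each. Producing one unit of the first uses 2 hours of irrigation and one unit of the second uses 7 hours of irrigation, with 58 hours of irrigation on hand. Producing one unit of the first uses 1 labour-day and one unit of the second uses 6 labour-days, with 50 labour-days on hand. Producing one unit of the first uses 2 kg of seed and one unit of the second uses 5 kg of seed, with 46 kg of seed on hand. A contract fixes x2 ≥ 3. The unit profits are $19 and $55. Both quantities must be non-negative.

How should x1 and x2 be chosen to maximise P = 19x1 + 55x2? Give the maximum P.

x1 = 8, x2 = 6, maximum P = 482

Extreme points and P = 19x1 + 55x2:
  (0, 58/7) → P = 3190/7
  (0, 3) → P = 165
  (8, 6) → P = 482
  (31/2, 3) → P = 919/2

The optimum lies where 2x1 + 7x2 = 58 and 2x1 + 5x2 = 46.
Solving simultaneously gives x1 = 8, x2 = 6.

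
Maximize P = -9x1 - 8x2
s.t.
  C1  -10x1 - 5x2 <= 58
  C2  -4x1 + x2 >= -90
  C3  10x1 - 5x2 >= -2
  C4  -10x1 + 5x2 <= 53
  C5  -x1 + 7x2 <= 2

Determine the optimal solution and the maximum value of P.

x1 = 196/15, x2 = -566/15, maximum P = 2764/15

Vertices and P = -9x1 - 8x2:
  (196/15, -566/15) → P = 2764/15
  (-3, -28/5) → P = 359/5
  (632/27, 98/27) → P = -6472/27
  (-4/65, 18/65) → P = -108/65

The binding constraints are -10x1 - 5x2 = 58 and -4x1 + x2 = -90.
Solving simultaneously gives x1 = 196/15, x2 = -566/15.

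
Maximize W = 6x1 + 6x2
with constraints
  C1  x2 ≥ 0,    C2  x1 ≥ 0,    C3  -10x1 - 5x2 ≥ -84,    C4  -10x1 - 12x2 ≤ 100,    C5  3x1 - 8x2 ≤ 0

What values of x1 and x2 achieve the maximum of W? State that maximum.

Feasible corners and W = 6x1 + 6x2:
  (0, 0) → W = 0
  (0, 84/5) → W = 504/5
  (672/95, 252/95) → W = 5544/95

The binding constraints are x1 = 0 and -10x1 - 5x2 = -84.
Solving simultaneously gives x1 = 0, x2 = 84/5.

x1 = 0, x2 = 84/5, maximum W = 504/5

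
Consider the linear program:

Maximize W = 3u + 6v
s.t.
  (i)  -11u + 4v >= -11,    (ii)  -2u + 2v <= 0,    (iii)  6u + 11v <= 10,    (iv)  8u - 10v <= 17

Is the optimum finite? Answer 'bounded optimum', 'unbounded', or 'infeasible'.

bounded optimum

Corner points and W = 3u + 6v:
  (161/145, 44/145) → W = 747/145
  (7/13, -33/26) → W = -6
  (10/17, 10/17) → W = 90/17
  (-17/2, -17/2) → W = -153/2
The feasible region has finitely many vertices and no improving ray; the maximum is 90/17 at (10/17, 10/17).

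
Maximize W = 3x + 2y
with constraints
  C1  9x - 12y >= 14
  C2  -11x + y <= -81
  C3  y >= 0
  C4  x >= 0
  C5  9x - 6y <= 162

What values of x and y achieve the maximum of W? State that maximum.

Feasible corners and W = 3x + 2y:
  (958/123, 575/123) → W = 4024/123
  (310/9, 74/3) → W = 458/3
  (81/11, 0) → W = 243/11
  (18, 0) → W = 54

x = 310/9, y = 74/3, maximum W = 458/3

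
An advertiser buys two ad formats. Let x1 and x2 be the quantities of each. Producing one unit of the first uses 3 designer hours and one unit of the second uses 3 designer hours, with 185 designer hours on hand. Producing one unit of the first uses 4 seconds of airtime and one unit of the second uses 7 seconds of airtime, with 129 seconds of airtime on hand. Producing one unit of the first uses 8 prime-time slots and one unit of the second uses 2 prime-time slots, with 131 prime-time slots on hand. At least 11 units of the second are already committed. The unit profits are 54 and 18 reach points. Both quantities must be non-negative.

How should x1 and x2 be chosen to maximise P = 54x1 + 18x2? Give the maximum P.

Feasible corners and P = 54x1 + 18x2:
  (0, 129/7) → P = 2322/7
  (0, 11) → P = 198
  (13, 11) → P = 900

x1 = 13, x2 = 11, maximum P = 900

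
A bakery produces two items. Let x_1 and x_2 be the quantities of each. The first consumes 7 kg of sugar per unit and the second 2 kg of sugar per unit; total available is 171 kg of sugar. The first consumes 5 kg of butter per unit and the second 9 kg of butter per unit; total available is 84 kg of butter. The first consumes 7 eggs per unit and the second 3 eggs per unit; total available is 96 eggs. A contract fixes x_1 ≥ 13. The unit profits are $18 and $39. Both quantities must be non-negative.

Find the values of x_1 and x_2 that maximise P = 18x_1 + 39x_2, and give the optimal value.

Vertices and P = 18x_1 + 39x_2:
  (96/7, 0) → P = 1728/7
  (13, 0) → P = 234
  (13, 5/3) → P = 299

At the optimal vertex, 7x_1 + 3x_2 = 96 and x_1 = 13.
Solving simultaneously gives x_1 = 13, x_2 = 5/3.

x_1 = 13, x_2 = 5/3, maximum P = 299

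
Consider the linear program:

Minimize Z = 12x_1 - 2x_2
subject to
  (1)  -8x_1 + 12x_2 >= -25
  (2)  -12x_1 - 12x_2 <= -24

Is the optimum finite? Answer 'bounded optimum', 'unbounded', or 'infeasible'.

unbounded

From the feasible point (49/20, -9/20), moving in the direction (-12, 12) keeps every constraint satisfied while Z decreases without bound.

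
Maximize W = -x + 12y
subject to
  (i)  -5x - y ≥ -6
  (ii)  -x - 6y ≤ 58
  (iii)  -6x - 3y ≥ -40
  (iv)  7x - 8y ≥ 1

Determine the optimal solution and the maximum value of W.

Corner points and W = -x + 12y:
  (94/29, -296/29) → W = -3646/29
  (49/47, 37/47) → W = 395/47
  (-229/25, -407/50) → W = -2213/25

The optimum lies where -5x - y = -6 and 7x - 8y = 1.
Solving simultaneously gives x = 49/47, y = 37/47.

x = 49/47, y = 37/47, maximum W = 395/47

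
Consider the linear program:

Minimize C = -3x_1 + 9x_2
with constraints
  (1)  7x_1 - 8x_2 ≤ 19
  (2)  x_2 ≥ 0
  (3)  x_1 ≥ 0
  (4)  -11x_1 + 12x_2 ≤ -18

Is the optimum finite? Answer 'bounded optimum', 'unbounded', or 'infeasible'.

Corner points and C = -3x_1 + 9x_2:
  (19/7, 0) → C = -57/7
  (18/11, 0) → C = -54/11
The feasible region has finitely many vertices and no improving ray; the minimum is -57/7 at (19/7, 0).

bounded optimum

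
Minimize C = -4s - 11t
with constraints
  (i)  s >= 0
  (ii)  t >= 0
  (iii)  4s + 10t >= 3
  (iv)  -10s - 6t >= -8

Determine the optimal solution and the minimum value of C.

s = 0, t = 4/3, minimum C = -44/3

Corner points and C = -4s - 11t:
  (0, 3/10) → C = -33/10
  (0, 4/3) → C = -44/3
  (3/4, 0) → C = -3
  (4/5, 0) → C = -16/5

At the optimal vertex, s = 0 and -10s - 6t = -8.
Solving simultaneously gives s = 0, t = 4/3.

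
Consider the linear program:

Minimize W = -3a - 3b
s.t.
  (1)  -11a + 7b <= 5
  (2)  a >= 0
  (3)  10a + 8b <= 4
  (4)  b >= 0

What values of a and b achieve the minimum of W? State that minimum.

a = 0, b = 1/2, minimum W = -3/2

Extreme points and W = -3a - 3b:
  (0, 1/2) → W = -3/2
  (0, 0) → W = 0
  (2/5, 0) → W = -6/5

At the optimal vertex, a = 0 and 10a + 8b = 4.
Solving simultaneously gives a = 0, b = 1/2.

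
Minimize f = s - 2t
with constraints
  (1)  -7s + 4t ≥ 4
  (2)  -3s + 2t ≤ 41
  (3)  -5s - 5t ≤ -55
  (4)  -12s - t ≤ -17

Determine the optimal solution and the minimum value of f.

s = 78, t = 275/2, minimum f = -197

Feasible corners and f = s - 2t:
  (78, 275/2) → f = -197
  (40/11, 81/11) → f = -122/11
  (-7/27, 181/9) → f = -1093/27
  (6/11, 115/11) → f = -224/11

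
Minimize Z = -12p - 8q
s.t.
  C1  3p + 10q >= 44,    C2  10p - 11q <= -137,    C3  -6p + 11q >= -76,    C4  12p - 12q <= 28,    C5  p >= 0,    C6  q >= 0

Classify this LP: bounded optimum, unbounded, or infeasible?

From the feasible point (488/3, 481/3), moving in the direction (0, 1) keeps every constraint satisfied while Z decreases without bound.

unbounded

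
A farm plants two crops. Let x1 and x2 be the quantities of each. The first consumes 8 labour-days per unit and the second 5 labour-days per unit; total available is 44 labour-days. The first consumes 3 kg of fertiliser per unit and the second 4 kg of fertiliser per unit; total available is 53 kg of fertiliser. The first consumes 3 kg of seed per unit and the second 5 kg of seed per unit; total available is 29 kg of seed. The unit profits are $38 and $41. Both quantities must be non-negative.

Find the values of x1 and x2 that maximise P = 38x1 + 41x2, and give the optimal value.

Vertices and P = 38x1 + 41x2:
  (0, 0) → P = 0
  (0, 29/5) → P = 1189/5
  (11/2, 0) → P = 209
  (3, 4) → P = 278

x1 = 3, x2 = 4, maximum P = 278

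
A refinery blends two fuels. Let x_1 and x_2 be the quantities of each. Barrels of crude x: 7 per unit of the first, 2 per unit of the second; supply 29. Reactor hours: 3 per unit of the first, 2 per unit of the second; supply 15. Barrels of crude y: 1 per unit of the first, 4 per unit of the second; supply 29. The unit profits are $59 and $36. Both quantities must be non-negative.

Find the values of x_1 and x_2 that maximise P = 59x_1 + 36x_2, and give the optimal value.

x_1 = 7/2, x_2 = 9/4, maximum P = 575/2

Extreme points and P = 59x_1 + 36x_2:
  (0, 0) → P = 0
  (0, 29/4) → P = 261
  (29/7, 0) → P = 1711/7
  (7/2, 9/4) → P = 575/2
  (1/5, 36/5) → P = 271

The binding constraints are 7x_1 + 2x_2 = 29 and 3x_1 + 2x_2 = 15.
Solving simultaneously gives x_1 = 7/2, x_2 = 9/4.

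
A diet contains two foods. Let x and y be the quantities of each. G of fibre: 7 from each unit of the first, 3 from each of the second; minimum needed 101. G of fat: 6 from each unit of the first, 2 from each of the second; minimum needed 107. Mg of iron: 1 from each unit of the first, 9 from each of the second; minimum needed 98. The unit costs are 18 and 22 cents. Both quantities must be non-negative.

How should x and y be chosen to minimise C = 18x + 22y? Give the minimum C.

x = 59/4, y = 37/4, minimum C = 469

The feasible region is unbounded (it extends along (0, 1), (1, 0)), but C strictly increases along every unbounded feasible direction, so there is no improving ray and the minimum is attained at a vertex.

The binding constraints are 6x + 2y = 107 and x + 9y = 98.
Solving simultaneously gives x = 59/4, y = 37/4.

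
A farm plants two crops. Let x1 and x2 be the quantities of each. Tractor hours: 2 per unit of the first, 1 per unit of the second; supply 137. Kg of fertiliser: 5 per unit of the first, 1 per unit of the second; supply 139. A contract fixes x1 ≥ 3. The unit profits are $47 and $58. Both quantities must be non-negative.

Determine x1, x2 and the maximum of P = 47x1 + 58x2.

x1 = 3, x2 = 124, maximum P = 7333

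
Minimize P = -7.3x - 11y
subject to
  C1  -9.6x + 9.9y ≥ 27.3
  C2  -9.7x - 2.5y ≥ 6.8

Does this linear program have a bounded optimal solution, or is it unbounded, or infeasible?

From the feasible point (-4519/4001, 6651/4001), moving in the direction (-2.5, 9.7) keeps every constraint satisfied while P decreases without bound.

unbounded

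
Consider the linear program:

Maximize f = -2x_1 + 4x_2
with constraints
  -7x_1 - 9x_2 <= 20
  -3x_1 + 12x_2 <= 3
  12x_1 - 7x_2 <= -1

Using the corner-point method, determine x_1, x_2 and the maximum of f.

Feasible corners and f = -2x_1 + 4x_2:
  (-89/37, -13/37) → f = 126/37
  (-149/157, -233/157) → f = -634/157
  (3/41, 11/41) → f = 38/41

At the optimal vertex, -7x_1 - 9x_2 = 20 and -3x_1 + 12x_2 = 3.
Solving simultaneously gives x_1 = -89/37, x_2 = -13/37.

x_1 = -89/37, x_2 = -13/37, maximum f = 126/37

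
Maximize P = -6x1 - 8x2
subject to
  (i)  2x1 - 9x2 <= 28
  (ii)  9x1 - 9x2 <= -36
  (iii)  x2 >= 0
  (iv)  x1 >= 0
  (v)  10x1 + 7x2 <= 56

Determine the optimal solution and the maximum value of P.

Feasible corners and P = -6x1 - 8x2:
  (0, 4) → P = -32
  (28/17, 96/17) → P = -936/17
  (0, 8) → P = -64

x1 = 0, x2 = 4, maximum P = -32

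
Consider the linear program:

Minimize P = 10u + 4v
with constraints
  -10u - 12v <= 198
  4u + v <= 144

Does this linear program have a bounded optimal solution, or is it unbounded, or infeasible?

unbounded

From the feasible point (963/19, -1116/19), moving in the direction (-12, 10) keeps every constraint satisfied while P decreases without bound.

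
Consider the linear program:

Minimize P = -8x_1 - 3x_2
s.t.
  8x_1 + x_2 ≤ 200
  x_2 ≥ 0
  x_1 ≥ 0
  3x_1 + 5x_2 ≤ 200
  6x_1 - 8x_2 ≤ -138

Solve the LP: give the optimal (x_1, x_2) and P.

x_1 = 455/27, x_2 = 269/9, minimum P = -6061/27

Corner points and P = -8x_1 - 3x_2:
  (0, 40) → P = -120
  (0, 69/4) → P = -207/4
  (455/27, 269/9) → P = -6061/27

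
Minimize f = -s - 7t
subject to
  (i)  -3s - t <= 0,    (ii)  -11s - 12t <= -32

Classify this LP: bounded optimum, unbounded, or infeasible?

From the feasible point (-32/25, 96/25), moving in the direction (-1, 3) keeps every constraint satisfied while f decreases without bound.

unbounded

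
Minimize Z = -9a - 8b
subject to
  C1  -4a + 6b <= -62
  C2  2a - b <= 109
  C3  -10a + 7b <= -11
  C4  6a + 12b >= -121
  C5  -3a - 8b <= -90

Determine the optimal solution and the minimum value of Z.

a = 74, b = 39, minimum Z = -978

Vertices and Z = -9a - 8b:
  (74, 39) → Z = -978
  (518/25, 87/25) → Z = -5358/25
  (962/19, -147/19) → Z = -7482/19

The optimum lies where -4a + 6b = -62 and 2a - b = 109.
Solving simultaneously gives a = 74, b = 39.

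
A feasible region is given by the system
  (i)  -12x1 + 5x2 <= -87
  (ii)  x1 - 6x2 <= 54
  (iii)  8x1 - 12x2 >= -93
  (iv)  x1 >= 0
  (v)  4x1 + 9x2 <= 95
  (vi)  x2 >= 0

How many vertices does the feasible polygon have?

3

Of the 15 pairwise boundary intersections, those satisfying every inequality are:
  (629/64, 99/16)
  (29/4, 0)
  (95/4, 0)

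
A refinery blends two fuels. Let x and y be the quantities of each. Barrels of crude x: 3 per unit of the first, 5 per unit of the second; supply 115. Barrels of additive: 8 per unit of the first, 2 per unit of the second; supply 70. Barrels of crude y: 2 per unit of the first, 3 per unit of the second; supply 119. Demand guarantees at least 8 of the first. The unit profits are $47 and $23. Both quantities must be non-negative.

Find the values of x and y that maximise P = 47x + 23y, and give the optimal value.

At the optimal vertex, 8x + 2y = 70 and x = 8.
Solving simultaneously gives x = 8, y = 3.

x = 8, y = 3, maximum P = 445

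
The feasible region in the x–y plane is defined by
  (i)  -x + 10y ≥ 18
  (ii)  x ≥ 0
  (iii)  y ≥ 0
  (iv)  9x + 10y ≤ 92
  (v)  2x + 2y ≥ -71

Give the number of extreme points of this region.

3

Of the 10 pairwise boundary intersections, those satisfying every inequality are:
  (0, 9/5)
  (37/5, 127/50)
  (0, 46/5)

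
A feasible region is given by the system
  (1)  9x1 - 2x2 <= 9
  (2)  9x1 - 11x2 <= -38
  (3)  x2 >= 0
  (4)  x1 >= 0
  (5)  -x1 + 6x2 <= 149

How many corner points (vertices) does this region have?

4

Pairwise boundary intersections that survive every other constraint:
  (175/81, 47/9)
  (88/13, 675/26)
  (0, 38/11)
  (0, 149/6)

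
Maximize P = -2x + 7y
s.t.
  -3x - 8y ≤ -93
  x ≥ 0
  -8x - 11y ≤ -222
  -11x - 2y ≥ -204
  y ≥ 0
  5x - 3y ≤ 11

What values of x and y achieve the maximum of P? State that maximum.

Extreme points and P = -2x + 7y:
  (0, 222/11) → P = 1554/11
  (0, 102) → P = 714
  (787/79, 1022/79) → P = 5580/79
  (634/43, 899/43) → P = 5025/43

The optimum lies where x = 0 and -11x - 2y = -204.
Solving simultaneously gives x = 0, y = 102.

x = 0, y = 102, maximum P = 714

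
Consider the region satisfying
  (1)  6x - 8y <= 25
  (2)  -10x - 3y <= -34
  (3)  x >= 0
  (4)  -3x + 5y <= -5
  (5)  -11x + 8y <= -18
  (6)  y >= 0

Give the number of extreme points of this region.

4

Intersecting each pair of boundary lines and keeping only the points that satisfy every inequality leaves:
  (85/6, 15/2)
  (25/6, 0)
  (185/59, 52/59)
  (17/5, 0)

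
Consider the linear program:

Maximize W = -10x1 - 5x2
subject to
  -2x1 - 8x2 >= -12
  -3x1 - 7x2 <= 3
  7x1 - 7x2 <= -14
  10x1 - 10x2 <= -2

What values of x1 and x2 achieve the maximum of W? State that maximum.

Extreme points and W = -10x1 - 5x2:
  (-54/5, 21/5) → W = 87
  (-2/5, 8/5) → W = -4
  (-17/10, 3/10) → W = 31/2

x1 = -54/5, x2 = 21/5, maximum W = 87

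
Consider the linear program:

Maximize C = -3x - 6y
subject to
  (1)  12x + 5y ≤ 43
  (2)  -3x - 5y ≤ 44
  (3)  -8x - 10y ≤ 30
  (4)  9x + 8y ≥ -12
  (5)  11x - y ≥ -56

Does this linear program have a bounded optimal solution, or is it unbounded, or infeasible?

bounded optimum

Extreme points and C = -3x - 6y:
  (29/4, -44/5) → C = 621/20
  (-237/67, 1145/67) → C = -6159/67
  (60/13, -87/13) → C = 342/13
  (-460/97, 372/97) → C = -852/97
The feasible region has finitely many vertices and no improving ray; the maximum is 621/20 at (29/4, -44/5).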